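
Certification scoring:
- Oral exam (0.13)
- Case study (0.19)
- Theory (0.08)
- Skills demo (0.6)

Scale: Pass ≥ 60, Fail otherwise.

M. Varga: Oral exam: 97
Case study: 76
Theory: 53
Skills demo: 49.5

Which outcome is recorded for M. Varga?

Weighted total:
  Oral exam 97 × 0.13 = 12.61
  Case study 76 × 0.19 = 14.44
  Theory 53 × 0.08 = 4.24
  Skills demo 49.5 × 0.6 = 29.7
Sum = 60.99
60.99 ≥ 60 → Pass

Pass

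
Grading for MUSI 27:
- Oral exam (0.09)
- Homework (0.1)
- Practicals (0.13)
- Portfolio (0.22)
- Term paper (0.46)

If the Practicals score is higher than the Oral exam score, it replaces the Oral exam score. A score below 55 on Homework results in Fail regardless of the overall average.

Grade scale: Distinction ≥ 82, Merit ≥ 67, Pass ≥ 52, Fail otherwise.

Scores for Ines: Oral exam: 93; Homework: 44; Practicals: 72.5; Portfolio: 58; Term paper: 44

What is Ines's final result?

Practicals (72.5) ≤ Oral exam (93), so Oral exam stays at 93.
Homework score 44 < 55: minimum not met.
Weighted total:
  Oral exam 93 × 0.09 = 8.37
  Homework 44 × 0.1 = 4.4
  Practicals 72.5 × 0.13 = 9.425
  Portfolio 58 × 0.22 = 12.76
  Term paper 44 × 0.46 = 20.24
Sum = 55.195
Because the Homework minimum was not met, the result is Fail.

Fail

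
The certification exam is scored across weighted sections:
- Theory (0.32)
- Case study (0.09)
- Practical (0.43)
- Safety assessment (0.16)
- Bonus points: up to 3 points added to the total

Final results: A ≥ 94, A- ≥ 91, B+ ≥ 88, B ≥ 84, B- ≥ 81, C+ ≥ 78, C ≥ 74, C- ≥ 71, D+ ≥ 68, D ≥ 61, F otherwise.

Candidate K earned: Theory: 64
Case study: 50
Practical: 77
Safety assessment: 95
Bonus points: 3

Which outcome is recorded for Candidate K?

Weighted total:
  Theory 64 × 0.32 = 20.48
  Case study 50 × 0.09 = 4.5
  Practical 77 × 0.43 = 33.11
  Safety assessment 95 × 0.16 = 15.2
Sum = 73.29
Bonus points: 73.29 + 3 = 76.29
76.29 is ≥ 74 and < 78 → C

C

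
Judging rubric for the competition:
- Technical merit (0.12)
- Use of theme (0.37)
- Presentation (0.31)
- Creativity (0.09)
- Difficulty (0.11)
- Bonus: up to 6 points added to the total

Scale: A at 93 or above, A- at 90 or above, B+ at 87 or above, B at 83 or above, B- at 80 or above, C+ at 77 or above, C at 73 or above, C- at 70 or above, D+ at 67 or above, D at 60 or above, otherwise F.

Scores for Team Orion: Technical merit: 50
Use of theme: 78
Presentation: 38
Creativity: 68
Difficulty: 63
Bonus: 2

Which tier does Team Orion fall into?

Weighted total:
  Technical merit 50 × 0.12 = 6
  Use of theme 78 × 0.37 = 28.86
  Presentation 38 × 0.31 = 11.78
  Creativity 68 × 0.09 = 6.12
  Difficulty 63 × 0.11 = 6.93
Sum = 59.69
Bonus: 59.69 + 2 = 61.69
61.69 is ≥ 60 and < 67 → D

D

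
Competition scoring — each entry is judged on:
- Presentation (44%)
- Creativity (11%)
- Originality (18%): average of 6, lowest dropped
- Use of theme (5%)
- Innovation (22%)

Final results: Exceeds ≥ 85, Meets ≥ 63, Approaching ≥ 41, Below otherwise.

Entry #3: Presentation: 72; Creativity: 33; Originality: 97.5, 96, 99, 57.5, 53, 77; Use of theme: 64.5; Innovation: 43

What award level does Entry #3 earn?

Meets

Originality: drop 53 → average of remaining 5 = 427/5 = 85.4
Weighted total:
  Presentation 72 × 0.44 = 31.68
  Creativity 33 × 0.11 = 3.63
  Originality 85.4 × 0.18 = 15.372
  Use of theme 64.5 × 0.05 = 3.225
  Innovation 43 × 0.22 = 9.46
Sum = 63.367
63.367 is ≥ 63 and < 85 → Meets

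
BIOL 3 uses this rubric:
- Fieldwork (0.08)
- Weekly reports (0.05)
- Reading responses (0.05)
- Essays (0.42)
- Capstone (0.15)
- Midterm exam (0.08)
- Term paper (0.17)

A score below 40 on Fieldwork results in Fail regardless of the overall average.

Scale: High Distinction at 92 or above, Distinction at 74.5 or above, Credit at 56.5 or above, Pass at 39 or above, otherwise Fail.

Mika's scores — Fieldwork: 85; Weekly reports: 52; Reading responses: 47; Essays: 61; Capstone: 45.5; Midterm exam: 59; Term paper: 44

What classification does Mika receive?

Fieldwork score 85 ≥ 40: minimum met.
Weighted total:
  Fieldwork 85 × 0.08 = 6.8
  Weekly reports 52 × 0.05 = 2.6
  Reading responses 47 × 0.05 = 2.35
  Essays 61 × 0.42 = 25.62
  Capstone 45.5 × 0.15 = 6.825
  Midterm exam 59 × 0.08 = 4.72
  Term paper 44 × 0.17 = 7.48
Sum = 56.395
56.395 is ≥ 39 and < 56.5 → Pass

Pass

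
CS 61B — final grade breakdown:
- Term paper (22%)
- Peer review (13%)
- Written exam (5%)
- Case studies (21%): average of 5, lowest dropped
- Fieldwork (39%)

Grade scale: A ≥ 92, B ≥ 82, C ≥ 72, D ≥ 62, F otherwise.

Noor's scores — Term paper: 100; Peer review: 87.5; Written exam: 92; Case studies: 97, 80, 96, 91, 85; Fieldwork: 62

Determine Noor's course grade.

C

Case studies: drop 80 → average of remaining 4 = 369/4 = 92.25
Weighted total:
  Term paper 100 × 0.22 = 22
  Peer review 87.5 × 0.13 = 11.375
  Written exam 92 × 0.05 = 4.6
  Case studies 92.25 × 0.21 = 19.3725
  Fieldwork 62 × 0.39 = 24.18
Sum = 81.5275
81.5275 is ≥ 72 and < 82 → C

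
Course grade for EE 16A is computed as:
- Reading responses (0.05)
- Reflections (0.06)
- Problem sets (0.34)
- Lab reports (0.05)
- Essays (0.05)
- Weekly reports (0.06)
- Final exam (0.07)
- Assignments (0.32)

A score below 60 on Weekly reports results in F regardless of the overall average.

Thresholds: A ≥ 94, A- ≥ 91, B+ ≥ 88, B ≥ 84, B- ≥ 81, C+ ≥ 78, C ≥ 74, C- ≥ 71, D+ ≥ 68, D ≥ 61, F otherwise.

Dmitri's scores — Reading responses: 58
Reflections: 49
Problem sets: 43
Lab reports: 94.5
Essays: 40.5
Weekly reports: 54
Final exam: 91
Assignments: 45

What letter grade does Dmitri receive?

Weekly reports score 54 < 60: minimum not met.
Weighted total:
  Reading responses 58 × 0.05 = 2.9
  Reflections 49 × 0.06 = 2.94
  Problem sets 43 × 0.34 = 14.62
  Lab reports 94.5 × 0.05 = 4.725
  Essays 40.5 × 0.05 = 2.025
  Weekly reports 54 × 0.06 = 3.24
  Final exam 91 × 0.07 = 6.37
  Assignments 45 × 0.32 = 14.4
Sum = 51.22
Because the Weekly reports minimum was not met, the result is F.

F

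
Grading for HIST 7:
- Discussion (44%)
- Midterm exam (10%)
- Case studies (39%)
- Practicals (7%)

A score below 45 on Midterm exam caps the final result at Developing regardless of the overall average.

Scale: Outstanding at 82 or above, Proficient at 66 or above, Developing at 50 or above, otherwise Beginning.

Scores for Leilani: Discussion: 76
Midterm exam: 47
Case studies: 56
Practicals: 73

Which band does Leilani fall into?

Midterm exam score 47 ≥ 45: minimum met.
Weighted total:
  Discussion 76 × 0.44 = 33.44
  Midterm exam 47 × 0.1 = 4.7
  Case studies 56 × 0.39 = 21.84
  Practicals 73 × 0.07 = 5.11
Sum = 65.09
65.09 is ≥ 50 and < 66 → Developing

Developing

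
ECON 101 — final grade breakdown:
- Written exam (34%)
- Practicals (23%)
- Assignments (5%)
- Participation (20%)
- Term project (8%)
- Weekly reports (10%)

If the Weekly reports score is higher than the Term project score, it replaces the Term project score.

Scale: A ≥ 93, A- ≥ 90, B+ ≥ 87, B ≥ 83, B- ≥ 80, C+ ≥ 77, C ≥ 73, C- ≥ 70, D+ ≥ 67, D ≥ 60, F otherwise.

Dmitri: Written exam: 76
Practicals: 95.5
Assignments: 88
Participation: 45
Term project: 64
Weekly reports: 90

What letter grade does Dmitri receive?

Weekly reports (90) > Term project (64), so Term project counts as 90.
Weighted total:
  Written exam 76 × 0.34 = 25.84
  Practicals 95.5 × 0.23 = 21.965
  Assignments 88 × 0.05 = 4.4
  Participation 45 × 0.2 = 9
  Term project 90 × 0.08 = 7.2
  Weekly reports 90 × 0.1 = 9
Sum = 77.405
77.405 is ≥ 77 and < 80 → C+

C+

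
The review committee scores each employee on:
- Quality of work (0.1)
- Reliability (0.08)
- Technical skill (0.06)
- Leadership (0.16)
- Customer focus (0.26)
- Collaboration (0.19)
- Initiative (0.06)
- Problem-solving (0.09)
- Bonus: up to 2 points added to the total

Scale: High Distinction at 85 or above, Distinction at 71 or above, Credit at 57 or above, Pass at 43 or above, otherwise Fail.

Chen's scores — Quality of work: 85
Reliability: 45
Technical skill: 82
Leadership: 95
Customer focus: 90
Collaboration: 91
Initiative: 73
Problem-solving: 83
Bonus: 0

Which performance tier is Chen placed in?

Distinction

Weighted total:
  Quality of work 85 × 0.1 = 8.5
  Reliability 45 × 0.08 = 3.6
  Technical skill 82 × 0.06 = 4.92
  Leadership 95 × 0.16 = 15.2
  Customer focus 90 × 0.26 = 23.4
  Collaboration 91 × 0.19 = 17.29
  Initiative 73 × 0.06 = 4.38
  Problem-solving 83 × 0.09 = 7.47
Sum = 84.76
Bonus: 84.76 + 0 = 84.76
84.76 is ≥ 71 and < 85 → Distinction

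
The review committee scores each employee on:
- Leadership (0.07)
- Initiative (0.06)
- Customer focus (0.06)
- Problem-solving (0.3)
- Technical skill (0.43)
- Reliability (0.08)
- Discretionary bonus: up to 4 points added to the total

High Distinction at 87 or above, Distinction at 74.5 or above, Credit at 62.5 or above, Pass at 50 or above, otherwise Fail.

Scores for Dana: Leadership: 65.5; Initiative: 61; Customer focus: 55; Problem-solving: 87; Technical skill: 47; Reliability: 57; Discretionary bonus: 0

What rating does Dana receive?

Weighted total:
  Leadership 65.5 × 0.07 = 4.585
  Initiative 61 × 0.06 = 3.66
  Customer focus 55 × 0.06 = 3.3
  Problem-solving 87 × 0.3 = 26.1
  Technical skill 47 × 0.43 = 20.21
  Reliability 57 × 0.08 = 4.56
Sum = 62.415
Discretionary bonus: 62.415 + 0 = 62.415
62.415 is ≥ 50 and < 62.5 → Pass

Pass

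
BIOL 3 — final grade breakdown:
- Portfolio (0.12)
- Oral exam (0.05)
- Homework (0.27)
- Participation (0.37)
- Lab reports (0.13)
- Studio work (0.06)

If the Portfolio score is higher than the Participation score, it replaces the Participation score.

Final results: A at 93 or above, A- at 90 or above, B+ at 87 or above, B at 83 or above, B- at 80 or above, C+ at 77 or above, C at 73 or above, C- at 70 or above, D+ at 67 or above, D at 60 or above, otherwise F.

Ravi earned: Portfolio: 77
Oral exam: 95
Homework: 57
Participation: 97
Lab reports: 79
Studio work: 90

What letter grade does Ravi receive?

Portfolio (77) ≤ Participation (97), so Participation stays at 97.
Weighted total:
  Portfolio 77 × 0.12 = 9.24
  Oral exam 95 × 0.05 = 4.75
  Homework 57 × 0.27 = 15.39
  Participation 97 × 0.37 = 35.89
  Lab reports 79 × 0.13 = 10.27
  Studio work 90 × 0.06 = 5.4
Sum = 80.94
80.94 is ≥ 80 and < 83 → B-

B-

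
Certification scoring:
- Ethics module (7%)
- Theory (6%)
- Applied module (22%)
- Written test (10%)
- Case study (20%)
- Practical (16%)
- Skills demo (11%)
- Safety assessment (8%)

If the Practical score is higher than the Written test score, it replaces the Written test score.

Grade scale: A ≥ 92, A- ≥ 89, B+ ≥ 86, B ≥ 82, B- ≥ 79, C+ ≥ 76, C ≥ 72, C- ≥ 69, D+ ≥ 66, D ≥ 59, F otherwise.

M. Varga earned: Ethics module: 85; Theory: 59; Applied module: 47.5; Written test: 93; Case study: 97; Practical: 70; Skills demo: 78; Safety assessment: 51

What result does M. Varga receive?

Practical (70) ≤ Written test (93), so Written test stays at 93.
Weighted total:
  Ethics module 85 × 0.07 = 5.95
  Theory 59 × 0.06 = 3.54
  Applied module 47.5 × 0.22 = 10.45
  Written test 93 × 0.1 = 9.3
  Case study 97 × 0.2 = 19.4
  Practical 70 × 0.16 = 11.2
  Skills demo 78 × 0.11 = 8.58
  Safety assessment 51 × 0.08 = 4.08
Sum = 72.5
72.5 is ≥ 72 and < 76 → C

C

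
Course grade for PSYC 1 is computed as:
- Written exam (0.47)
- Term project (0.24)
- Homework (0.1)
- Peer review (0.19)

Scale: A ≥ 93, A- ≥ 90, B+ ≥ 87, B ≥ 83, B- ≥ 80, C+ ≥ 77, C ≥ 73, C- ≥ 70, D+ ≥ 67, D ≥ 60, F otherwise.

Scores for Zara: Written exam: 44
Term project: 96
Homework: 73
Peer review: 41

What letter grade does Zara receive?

F

Weighted total:
  Written exam 44 × 0.47 = 20.68
  Term project 96 × 0.24 = 23.04
  Homework 73 × 0.1 = 7.3
  Peer review 41 × 0.19 = 7.79
Sum = 58.81
58.81 < 60 → F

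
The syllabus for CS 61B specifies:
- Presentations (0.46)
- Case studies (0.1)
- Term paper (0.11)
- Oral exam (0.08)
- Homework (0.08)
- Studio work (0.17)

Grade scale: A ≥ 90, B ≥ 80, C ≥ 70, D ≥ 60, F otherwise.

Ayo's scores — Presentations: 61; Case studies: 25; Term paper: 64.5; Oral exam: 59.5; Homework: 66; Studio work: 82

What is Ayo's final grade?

D

Weighted total:
  Presentations 61 × 0.46 = 28.06
  Case studies 25 × 0.1 = 2.5
  Term paper 64.5 × 0.11 = 7.095
  Oral exam 59.5 × 0.08 = 4.76
  Homework 66 × 0.08 = 5.28
  Studio work 82 × 0.17 = 13.94
Sum = 61.635
61.635 is ≥ 60 and < 70 → D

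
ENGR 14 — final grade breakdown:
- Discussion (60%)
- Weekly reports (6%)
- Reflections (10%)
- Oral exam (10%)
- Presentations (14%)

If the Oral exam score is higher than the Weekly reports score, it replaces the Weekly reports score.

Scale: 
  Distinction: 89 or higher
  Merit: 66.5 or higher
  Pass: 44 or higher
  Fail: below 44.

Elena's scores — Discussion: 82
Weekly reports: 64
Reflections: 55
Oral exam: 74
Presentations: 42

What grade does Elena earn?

Merit

Oral exam (74) > Weekly reports (64), so Weekly reports counts as 74.
Weighted total:
  Discussion 82 × 0.6 = 49.2
  Weekly reports 74 × 0.06 = 4.44
  Reflections 55 × 0.1 = 5.5
  Oral exam 74 × 0.1 = 7.4
  Presentations 42 × 0.14 = 5.88
Sum = 72.42
72.42 is ≥ 66.5 and < 89 → Merit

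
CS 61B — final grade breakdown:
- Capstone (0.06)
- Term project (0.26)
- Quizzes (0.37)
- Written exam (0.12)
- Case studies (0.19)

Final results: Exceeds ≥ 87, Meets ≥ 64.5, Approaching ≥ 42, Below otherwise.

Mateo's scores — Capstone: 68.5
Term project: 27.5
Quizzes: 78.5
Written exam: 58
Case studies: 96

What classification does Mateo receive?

Meets

Weighted total:
  Capstone 68.5 × 0.06 = 4.11
  Term project 27.5 × 0.26 = 7.15
  Quizzes 78.5 × 0.37 = 29.045
  Written exam 58 × 0.12 = 6.96
  Case studies 96 × 0.19 = 18.24
Sum = 65.505
65.505 is ≥ 64.5 and < 87 → Meets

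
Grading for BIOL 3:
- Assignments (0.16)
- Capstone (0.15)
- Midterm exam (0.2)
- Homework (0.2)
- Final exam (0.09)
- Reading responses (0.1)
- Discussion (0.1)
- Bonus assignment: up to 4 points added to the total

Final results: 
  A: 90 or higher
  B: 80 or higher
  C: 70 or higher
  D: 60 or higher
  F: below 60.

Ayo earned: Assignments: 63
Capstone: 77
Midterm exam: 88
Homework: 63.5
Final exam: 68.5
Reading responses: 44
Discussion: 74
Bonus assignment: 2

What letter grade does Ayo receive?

Weighted total:
  Assignments 63 × 0.16 = 10.08
  Capstone 77 × 0.15 = 11.55
  Midterm exam 88 × 0.2 = 17.6
  Homework 63.5 × 0.2 = 12.7
  Final exam 68.5 × 0.09 = 6.165
  Reading responses 44 × 0.1 = 4.4
  Discussion 74 × 0.1 = 7.4
Sum = 69.895
Bonus assignment: 69.895 + 2 = 71.895
71.895 is ≥ 70 and < 80 → C

C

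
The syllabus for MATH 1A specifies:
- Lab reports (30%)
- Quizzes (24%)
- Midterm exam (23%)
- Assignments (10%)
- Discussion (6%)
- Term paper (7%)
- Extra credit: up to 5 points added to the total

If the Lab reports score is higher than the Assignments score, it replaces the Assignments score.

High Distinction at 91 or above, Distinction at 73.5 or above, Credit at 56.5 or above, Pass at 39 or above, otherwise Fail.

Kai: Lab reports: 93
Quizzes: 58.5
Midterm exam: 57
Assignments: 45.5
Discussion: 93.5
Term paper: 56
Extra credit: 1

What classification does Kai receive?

Lab reports (93) > Assignments (45.5), so Assignments counts as 93.
Weighted total:
  Lab reports 93 × 0.3 = 27.9
  Quizzes 58.5 × 0.24 = 14.04
  Midterm exam 57 × 0.23 = 13.11
  Assignments 93 × 0.1 = 9.3
  Discussion 93.5 × 0.06 = 5.61
  Term paper 56 × 0.07 = 3.92
Sum = 73.88
Extra credit: 73.88 + 1 = 74.88
74.88 is ≥ 73.5 and < 91 → Distinction

Distinction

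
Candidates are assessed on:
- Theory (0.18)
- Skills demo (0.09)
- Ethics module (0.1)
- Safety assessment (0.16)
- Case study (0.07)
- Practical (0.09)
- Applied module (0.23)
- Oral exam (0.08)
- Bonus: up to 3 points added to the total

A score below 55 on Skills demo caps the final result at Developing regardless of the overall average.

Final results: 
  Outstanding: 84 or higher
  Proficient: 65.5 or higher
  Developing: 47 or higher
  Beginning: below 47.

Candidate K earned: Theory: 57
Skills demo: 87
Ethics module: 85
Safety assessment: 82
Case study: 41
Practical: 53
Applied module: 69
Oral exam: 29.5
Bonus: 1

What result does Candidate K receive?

Proficient

Skills demo score 87 ≥ 55: minimum met.
Weighted total:
  Theory 57 × 0.18 = 10.26
  Skills demo 87 × 0.09 = 7.83
  Ethics module 85 × 0.1 = 8.5
  Safety assessment 82 × 0.16 = 13.12
  Case study 41 × 0.07 = 2.87
  Practical 53 × 0.09 = 4.77
  Applied module 69 × 0.23 = 15.87
  Oral exam 29.5 × 0.08 = 2.36
Sum = 65.58
Bonus: 65.58 + 1 = 66.58
66.58 is ≥ 65.5 and < 84 → Proficient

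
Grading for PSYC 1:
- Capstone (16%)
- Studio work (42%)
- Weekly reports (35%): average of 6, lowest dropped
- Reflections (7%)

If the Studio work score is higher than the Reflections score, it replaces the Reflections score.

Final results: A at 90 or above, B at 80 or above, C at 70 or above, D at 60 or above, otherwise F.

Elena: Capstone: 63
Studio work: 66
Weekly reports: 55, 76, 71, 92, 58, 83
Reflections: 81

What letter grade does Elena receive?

C

Weekly reports: drop 55 → average of remaining 5 = 380/5 = 76
Studio work (66) ≤ Reflections (81), so Reflections stays at 81.
Weighted total:
  Capstone 63 × 0.16 = 10.08
  Studio work 66 × 0.42 = 27.72
  Weekly reports 76 × 0.35 = 26.6
  Reflections 81 × 0.07 = 5.67
Sum = 70.07
70.07 is ≥ 70 and < 80 → C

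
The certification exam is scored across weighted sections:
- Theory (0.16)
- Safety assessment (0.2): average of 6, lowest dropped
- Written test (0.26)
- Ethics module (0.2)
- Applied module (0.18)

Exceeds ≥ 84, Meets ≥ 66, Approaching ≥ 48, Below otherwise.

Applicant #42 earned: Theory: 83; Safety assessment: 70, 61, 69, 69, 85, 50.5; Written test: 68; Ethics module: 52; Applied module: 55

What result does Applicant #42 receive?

Safety assessment: drop 50.5 → average of remaining 5 = 354/5 = 70.8
Weighted total:
  Theory 83 × 0.16 = 13.28
  Safety assessment 70.8 × 0.2 = 14.16
  Written test 68 × 0.26 = 17.68
  Ethics module 52 × 0.2 = 10.4
  Applied module 55 × 0.18 = 9.9
Sum = 65.42
65.42 is ≥ 48 and < 66 → Approaching

Approaching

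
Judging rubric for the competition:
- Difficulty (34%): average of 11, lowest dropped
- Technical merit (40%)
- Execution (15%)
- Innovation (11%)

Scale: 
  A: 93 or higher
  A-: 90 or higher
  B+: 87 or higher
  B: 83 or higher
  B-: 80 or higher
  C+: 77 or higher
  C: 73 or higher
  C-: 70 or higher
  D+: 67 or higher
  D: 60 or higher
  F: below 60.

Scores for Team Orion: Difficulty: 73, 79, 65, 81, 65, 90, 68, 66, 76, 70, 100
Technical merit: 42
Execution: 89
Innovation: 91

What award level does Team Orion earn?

Difficulty: drop 65 → average of remaining 10 = 768/10 = 76.8
Weighted total:
  Difficulty 76.8 × 0.34 = 26.112
  Technical merit 42 × 0.4 = 16.8
  Execution 89 × 0.15 = 13.35
  Innovation 91 × 0.11 = 10.01
Sum = 66.272
66.272 is ≥ 60 and < 67 → D

D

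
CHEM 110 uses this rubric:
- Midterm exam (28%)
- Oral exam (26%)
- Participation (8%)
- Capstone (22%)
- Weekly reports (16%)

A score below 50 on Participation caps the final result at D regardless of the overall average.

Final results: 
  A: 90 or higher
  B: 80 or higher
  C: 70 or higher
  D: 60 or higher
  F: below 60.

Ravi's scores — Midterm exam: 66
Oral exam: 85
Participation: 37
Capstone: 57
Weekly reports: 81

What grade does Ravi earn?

D

Participation score 37 < 50: minimum not met.
Weighted total:
  Midterm exam 66 × 0.28 = 18.48
  Oral exam 85 × 0.26 = 22.1
  Participation 37 × 0.08 = 2.96
  Capstone 57 × 0.22 = 12.54
  Weekly reports 81 × 0.16 = 12.96
Sum = 69.04
69.04 would be D; cap at D applies → D.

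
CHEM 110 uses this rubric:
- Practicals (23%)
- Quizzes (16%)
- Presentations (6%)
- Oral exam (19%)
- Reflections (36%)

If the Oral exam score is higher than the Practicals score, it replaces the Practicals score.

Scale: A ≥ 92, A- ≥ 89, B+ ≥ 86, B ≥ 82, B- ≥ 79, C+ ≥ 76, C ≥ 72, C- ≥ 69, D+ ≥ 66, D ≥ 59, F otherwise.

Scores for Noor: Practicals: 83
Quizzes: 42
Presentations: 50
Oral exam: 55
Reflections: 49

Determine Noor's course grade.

Oral exam (55) ≤ Practicals (83), so Practicals stays at 83.
Weighted total:
  Practicals 83 × 0.23 = 19.09
  Quizzes 42 × 0.16 = 6.72
  Presentations 50 × 0.06 = 3
  Oral exam 55 × 0.19 = 10.45
  Reflections 49 × 0.36 = 17.64
Sum = 56.9
56.9 < 59 → F

F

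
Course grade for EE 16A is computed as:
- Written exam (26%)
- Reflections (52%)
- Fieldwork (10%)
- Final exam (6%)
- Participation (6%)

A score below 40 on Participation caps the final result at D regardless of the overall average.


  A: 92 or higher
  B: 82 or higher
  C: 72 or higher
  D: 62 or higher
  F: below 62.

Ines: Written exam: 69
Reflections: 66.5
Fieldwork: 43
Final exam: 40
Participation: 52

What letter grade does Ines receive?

D

Participation score 52 ≥ 40: minimum met.
Weighted total:
  Written exam 69 × 0.26 = 17.94
  Reflections 66.5 × 0.52 = 34.58
  Fieldwork 43 × 0.1 = 4.3
  Final exam 40 × 0.06 = 2.4
  Participation 52 × 0.06 = 3.12
Sum = 62.34
62.34 is ≥ 62 and < 72 → D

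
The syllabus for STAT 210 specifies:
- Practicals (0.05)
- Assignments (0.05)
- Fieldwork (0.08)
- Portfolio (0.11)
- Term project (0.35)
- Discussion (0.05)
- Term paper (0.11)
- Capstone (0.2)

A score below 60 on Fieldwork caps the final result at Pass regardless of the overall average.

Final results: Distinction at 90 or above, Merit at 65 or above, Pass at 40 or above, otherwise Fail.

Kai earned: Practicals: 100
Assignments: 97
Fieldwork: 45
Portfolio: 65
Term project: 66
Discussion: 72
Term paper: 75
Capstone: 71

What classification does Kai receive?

Fieldwork score 45 < 60: minimum not met.
Weighted total:
  Practicals 100 × 0.05 = 5
  Assignments 97 × 0.05 = 4.85
  Fieldwork 45 × 0.08 = 3.6
  Portfolio 65 × 0.11 = 7.15
  Term project 66 × 0.35 = 23.1
  Discussion 72 × 0.05 = 3.6
  Term paper 75 × 0.11 = 8.25
  Capstone 71 × 0.2 = 14.2
Sum = 69.75
69.75 would be Merit; cap at Pass applies → Pass.

Pass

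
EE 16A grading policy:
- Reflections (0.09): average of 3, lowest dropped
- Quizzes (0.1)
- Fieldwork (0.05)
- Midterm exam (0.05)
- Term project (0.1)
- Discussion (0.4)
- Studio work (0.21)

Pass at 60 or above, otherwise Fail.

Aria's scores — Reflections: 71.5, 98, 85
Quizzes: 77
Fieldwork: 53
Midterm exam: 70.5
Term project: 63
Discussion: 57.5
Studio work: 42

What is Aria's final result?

Reflections: drop 71.5 → average of remaining 2 = 183/2 = 91.5
Weighted total:
  Reflections 91.5 × 0.09 = 8.235
  Quizzes 77 × 0.1 = 7.7
  Fieldwork 53 × 0.05 = 2.65
  Midterm exam 70.5 × 0.05 = 3.525
  Term project 63 × 0.1 = 6.3
  Discussion 57.5 × 0.4 = 23
  Studio work 42 × 0.21 = 8.82
Sum = 60.23
60.23 ≥ 60 → Pass

Pass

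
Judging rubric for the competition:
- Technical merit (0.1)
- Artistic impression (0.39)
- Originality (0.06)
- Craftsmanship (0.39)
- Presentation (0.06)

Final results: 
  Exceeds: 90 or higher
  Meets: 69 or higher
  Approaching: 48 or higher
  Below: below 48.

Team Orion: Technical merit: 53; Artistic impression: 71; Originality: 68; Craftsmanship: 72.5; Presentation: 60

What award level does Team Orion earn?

Approaching

Weighted total:
  Technical merit 53 × 0.1 = 5.3
  Artistic impression 71 × 0.39 = 27.69
  Originality 68 × 0.06 = 4.08
  Craftsmanship 72.5 × 0.39 = 28.275
  Presentation 60 × 0.06 = 3.6
Sum = 68.945
68.945 is ≥ 48 and < 69 → Approaching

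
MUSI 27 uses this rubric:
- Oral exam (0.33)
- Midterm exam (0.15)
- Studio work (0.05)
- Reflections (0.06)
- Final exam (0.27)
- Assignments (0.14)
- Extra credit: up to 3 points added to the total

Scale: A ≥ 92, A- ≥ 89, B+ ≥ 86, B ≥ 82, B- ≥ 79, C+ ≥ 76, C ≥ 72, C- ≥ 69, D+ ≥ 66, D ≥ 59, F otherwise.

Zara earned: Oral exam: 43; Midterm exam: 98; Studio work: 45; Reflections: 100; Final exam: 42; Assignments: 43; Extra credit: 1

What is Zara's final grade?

Weighted total:
  Oral exam 43 × 0.33 = 14.19
  Midterm exam 98 × 0.15 = 14.7
  Studio work 45 × 0.05 = 2.25
  Reflections 100 × 0.06 = 6
  Final exam 42 × 0.27 = 11.34
  Assignments 43 × 0.14 = 6.02
Sum = 54.5
Extra credit: 54.5 + 1 = 55.5
55.5 < 59 → F

F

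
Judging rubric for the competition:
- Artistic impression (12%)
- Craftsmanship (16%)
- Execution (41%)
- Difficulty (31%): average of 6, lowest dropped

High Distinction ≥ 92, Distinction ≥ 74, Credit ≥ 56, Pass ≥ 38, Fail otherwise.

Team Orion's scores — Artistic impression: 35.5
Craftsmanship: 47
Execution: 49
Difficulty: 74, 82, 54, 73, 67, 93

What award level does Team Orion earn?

Pass

Difficulty: drop 54 → average of remaining 5 = 389/5 = 77.8
Weighted total:
  Artistic impression 35.5 × 0.12 = 4.26
  Craftsmanship 47 × 0.16 = 7.52
  Execution 49 × 0.41 = 20.09
  Difficulty 77.8 × 0.31 = 24.118
Sum = 55.988
55.988 is ≥ 38 and < 56 → Pass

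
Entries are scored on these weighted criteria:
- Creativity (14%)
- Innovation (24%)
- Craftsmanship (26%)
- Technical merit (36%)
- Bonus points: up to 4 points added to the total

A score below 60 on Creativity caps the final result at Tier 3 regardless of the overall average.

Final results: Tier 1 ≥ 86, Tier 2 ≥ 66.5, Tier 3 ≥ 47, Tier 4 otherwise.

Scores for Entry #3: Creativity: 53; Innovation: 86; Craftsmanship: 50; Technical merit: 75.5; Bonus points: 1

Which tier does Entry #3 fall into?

Tier 3

Creativity score 53 < 60: minimum not met.
Weighted total:
  Creativity 53 × 0.14 = 7.42
  Innovation 86 × 0.24 = 20.64
  Craftsmanship 50 × 0.26 = 13
  Technical merit 75.5 × 0.36 = 27.18
Sum = 68.24
Bonus points: 68.24 + 1 = 69.24
69.24 would be Tier 2; cap at Tier 3 applies → Tier 3.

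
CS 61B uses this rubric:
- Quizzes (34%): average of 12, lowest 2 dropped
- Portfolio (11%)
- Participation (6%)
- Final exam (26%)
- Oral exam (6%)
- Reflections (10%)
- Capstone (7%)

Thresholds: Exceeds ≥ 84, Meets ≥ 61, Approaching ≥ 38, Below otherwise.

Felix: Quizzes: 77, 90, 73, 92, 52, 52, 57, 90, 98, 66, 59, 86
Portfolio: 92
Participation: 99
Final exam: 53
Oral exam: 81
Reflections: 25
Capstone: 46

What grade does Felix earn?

Quizzes: drop 52, 52 → average of remaining 10 = 788/10 = 78.8
Weighted total:
  Quizzes 78.8 × 0.34 = 26.792
  Portfolio 92 × 0.11 = 10.12
  Participation 99 × 0.06 = 5.94
  Final exam 53 × 0.26 = 13.78
  Oral exam 81 × 0.06 = 4.86
  Reflections 25 × 0.1 = 2.5
  Capstone 46 × 0.07 = 3.22
Sum = 67.212
67.212 is ≥ 61 and < 84 → Meets

Meets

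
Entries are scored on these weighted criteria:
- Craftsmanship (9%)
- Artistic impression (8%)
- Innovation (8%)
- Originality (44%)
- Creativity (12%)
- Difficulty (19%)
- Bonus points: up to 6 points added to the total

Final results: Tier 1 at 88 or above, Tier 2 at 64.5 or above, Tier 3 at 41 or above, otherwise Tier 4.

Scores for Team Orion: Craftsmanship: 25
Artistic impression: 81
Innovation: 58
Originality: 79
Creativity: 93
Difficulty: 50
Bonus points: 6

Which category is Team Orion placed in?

Weighted total:
  Craftsmanship 25 × 0.09 = 2.25
  Artistic impression 81 × 0.08 = 6.48
  Innovation 58 × 0.08 = 4.64
  Originality 79 × 0.44 = 34.76
  Creativity 93 × 0.12 = 11.16
  Difficulty 50 × 0.19 = 9.5
Sum = 68.79
Bonus points: 68.79 + 6 = 74.79
74.79 is ≥ 64.5 and < 88 → Tier 2

Tier 2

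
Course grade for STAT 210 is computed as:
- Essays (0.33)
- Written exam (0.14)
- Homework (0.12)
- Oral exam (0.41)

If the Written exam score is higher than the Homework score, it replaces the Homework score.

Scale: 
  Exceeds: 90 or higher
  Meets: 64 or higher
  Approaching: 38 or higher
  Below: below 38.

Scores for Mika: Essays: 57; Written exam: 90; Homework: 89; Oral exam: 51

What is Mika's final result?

Written exam (90) > Homework (89), so Homework counts as 90.
Weighted total:
  Essays 57 × 0.33 = 18.81
  Written exam 90 × 0.14 = 12.6
  Homework 90 × 0.12 = 10.8
  Oral exam 51 × 0.41 = 20.91
Sum = 63.12
63.12 is ≥ 38 and < 64 → Approaching

Approaching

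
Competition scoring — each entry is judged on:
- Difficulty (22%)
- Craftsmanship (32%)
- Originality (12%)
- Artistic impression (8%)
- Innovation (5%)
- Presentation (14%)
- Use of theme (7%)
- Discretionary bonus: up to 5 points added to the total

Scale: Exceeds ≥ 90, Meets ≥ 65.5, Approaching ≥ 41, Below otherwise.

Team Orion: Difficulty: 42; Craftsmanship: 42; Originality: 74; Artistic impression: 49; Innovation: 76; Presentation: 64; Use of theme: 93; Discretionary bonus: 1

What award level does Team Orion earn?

Approaching

Weighted total:
  Difficulty 42 × 0.22 = 9.24
  Craftsmanship 42 × 0.32 = 13.44
  Originality 74 × 0.12 = 8.88
  Artistic impression 49 × 0.08 = 3.92
  Innovation 76 × 0.05 = 3.8
  Presentation 64 × 0.14 = 8.96
  Use of theme 93 × 0.07 = 6.51
Sum = 54.75
Discretionary bonus: 54.75 + 1 = 55.75
55.75 is ≥ 41 and < 65.5 → Approaching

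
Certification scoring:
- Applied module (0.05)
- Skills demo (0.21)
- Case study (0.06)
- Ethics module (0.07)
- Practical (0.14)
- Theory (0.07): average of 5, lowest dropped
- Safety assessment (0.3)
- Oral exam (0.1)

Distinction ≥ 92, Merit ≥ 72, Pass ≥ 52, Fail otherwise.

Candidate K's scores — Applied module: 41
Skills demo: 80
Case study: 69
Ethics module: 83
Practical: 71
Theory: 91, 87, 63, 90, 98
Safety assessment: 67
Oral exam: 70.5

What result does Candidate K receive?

Theory: drop 63 → average of remaining 4 = 366/4 = 91.5
Weighted total:
  Applied module 41 × 0.05 = 2.05
  Skills demo 80 × 0.21 = 16.8
  Case study 69 × 0.06 = 4.14
  Ethics module 83 × 0.07 = 5.81
  Practical 71 × 0.14 = 9.94
  Theory 91.5 × 0.07 = 6.405
  Safety assessment 67 × 0.3 = 20.1
  Oral exam 70.5 × 0.1 = 7.05
Sum = 72.295
72.295 is ≥ 72 and < 92 → Merit

Merit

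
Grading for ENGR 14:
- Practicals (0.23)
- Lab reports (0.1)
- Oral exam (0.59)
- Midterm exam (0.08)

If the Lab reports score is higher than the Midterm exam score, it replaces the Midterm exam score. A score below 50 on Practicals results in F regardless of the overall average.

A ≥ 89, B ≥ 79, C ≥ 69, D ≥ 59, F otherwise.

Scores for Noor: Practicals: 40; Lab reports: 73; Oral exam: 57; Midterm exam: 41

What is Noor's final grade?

Lab reports (73) > Midterm exam (41), so Midterm exam counts as 73.
Practicals score 40 < 50: minimum not met.
Weighted total:
  Practicals 40 × 0.23 = 9.2
  Lab reports 73 × 0.1 = 7.3
  Oral exam 57 × 0.59 = 33.63
  Midterm exam 73 × 0.08 = 5.84
Sum = 55.97
Because the Practicals minimum was not met, the result is F.

F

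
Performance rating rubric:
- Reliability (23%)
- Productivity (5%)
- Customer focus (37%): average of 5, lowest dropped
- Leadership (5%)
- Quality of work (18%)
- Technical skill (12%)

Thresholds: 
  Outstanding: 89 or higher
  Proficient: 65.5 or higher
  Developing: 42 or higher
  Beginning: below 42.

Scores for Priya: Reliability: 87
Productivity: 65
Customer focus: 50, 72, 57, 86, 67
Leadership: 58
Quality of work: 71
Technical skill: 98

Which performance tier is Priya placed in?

Proficient

Customer focus: drop 50 → average of remaining 4 = 282/4 = 70.5
Weighted total:
  Reliability 87 × 0.23 = 20.01
  Productivity 65 × 0.05 = 3.25
  Customer focus 70.5 × 0.37 = 26.085
  Leadership 58 × 0.05 = 2.9
  Quality of work 71 × 0.18 = 12.78
  Technical skill 98 × 0.12 = 11.76
Sum = 76.785
76.785 is ≥ 65.5 and < 89 → Proficient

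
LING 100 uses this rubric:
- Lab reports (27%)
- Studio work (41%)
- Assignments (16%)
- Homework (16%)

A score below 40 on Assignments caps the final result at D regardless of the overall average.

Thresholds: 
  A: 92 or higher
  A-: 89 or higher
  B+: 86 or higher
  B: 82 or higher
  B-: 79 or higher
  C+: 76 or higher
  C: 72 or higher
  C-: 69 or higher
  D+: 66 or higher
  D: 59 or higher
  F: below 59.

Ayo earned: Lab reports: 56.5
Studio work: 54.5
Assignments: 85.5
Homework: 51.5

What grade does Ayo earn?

D

Assignments score 85.5 ≥ 40: minimum met.
Weighted total:
  Lab reports 56.5 × 0.27 = 15.255
  Studio work 54.5 × 0.41 = 22.345
  Assignments 85.5 × 0.16 = 13.68
  Homework 51.5 × 0.16 = 8.24
Sum = 59.52
59.52 is ≥ 59 and < 66 → D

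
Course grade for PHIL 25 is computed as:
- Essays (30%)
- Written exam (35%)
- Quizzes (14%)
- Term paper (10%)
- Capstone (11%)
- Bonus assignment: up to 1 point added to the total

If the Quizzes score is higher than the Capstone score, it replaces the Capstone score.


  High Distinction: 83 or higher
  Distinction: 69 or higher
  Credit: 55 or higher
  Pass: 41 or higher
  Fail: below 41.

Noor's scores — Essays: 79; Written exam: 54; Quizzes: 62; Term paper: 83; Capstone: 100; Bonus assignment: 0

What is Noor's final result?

Distinction

Quizzes (62) ≤ Capstone (100), so Capstone stays at 100.
Weighted total:
  Essays 79 × 0.3 = 23.7
  Written exam 54 × 0.35 = 18.9
  Quizzes 62 × 0.14 = 8.68
  Term paper 83 × 0.1 = 8.3
  Capstone 100 × 0.11 = 11
Sum = 70.58
Bonus assignment: 70.58 + 0 = 70.58
70.58 is ≥ 69 and < 83 → Distinction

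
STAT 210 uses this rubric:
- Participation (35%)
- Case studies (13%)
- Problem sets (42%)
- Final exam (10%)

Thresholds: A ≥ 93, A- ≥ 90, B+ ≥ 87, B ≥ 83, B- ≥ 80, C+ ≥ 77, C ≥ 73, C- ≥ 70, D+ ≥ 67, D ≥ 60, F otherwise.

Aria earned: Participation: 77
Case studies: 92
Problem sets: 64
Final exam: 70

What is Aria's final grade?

C-

Weighted total:
  Participation 77 × 0.35 = 26.95
  Case studies 92 × 0.13 = 11.96
  Problem sets 64 × 0.42 = 26.88
  Final exam 70 × 0.1 = 7
Sum = 72.79
72.79 is ≥ 70 and < 73 → C-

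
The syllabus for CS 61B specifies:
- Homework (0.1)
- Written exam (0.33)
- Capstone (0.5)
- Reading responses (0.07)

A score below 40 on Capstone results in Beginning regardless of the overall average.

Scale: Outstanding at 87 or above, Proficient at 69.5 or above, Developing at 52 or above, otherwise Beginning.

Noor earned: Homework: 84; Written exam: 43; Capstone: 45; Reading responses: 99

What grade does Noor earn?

Developing

Capstone score 45 ≥ 40: minimum met.
Weighted total:
  Homework 84 × 0.1 = 8.4
  Written exam 43 × 0.33 = 14.19
  Capstone 45 × 0.5 = 22.5
  Reading responses 99 × 0.07 = 6.93
Sum = 52.02
52.02 is ≥ 52 and < 69.5 → Developing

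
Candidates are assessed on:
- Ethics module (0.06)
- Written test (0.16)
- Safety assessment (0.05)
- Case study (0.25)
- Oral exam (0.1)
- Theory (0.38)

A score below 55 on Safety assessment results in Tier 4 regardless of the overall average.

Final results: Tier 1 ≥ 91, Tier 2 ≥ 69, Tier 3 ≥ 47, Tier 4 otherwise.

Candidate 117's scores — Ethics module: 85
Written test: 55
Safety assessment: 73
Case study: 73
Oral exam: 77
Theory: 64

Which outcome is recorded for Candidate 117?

Tier 3

Safety assessment score 73 ≥ 55: minimum met.
Weighted total:
  Ethics module 85 × 0.06 = 5.1
  Written test 55 × 0.16 = 8.8
  Safety assessment 73 × 0.05 = 3.65
  Case study 73 × 0.25 = 18.25
  Oral exam 77 × 0.1 = 7.7
  Theory 64 × 0.38 = 24.32
Sum = 67.82
67.82 is ≥ 47 and < 69 → Tier 3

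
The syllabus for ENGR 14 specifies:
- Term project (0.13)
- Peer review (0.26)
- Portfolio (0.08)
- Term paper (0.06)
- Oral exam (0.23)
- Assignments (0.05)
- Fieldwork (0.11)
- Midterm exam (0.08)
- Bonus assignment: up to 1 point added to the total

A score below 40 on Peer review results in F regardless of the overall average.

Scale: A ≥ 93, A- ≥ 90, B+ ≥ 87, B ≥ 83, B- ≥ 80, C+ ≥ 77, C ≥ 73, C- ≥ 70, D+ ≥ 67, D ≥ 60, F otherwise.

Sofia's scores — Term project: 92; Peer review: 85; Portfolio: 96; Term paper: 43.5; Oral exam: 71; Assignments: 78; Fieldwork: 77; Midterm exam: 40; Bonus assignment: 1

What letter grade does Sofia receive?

C+

Peer review score 85 ≥ 40: minimum met.
Weighted total:
  Term project 92 × 0.13 = 11.96
  Peer review 85 × 0.26 = 22.1
  Portfolio 96 × 0.08 = 7.68
  Term paper 43.5 × 0.06 = 2.61
  Oral exam 71 × 0.23 = 16.33
  Assignments 78 × 0.05 = 3.9
  Fieldwork 77 × 0.11 = 8.47
  Midterm exam 40 × 0.08 = 3.2
Sum = 76.25
Bonus assignment: 76.25 + 1 = 77.25
77.25 is ≥ 77 and < 80 → C+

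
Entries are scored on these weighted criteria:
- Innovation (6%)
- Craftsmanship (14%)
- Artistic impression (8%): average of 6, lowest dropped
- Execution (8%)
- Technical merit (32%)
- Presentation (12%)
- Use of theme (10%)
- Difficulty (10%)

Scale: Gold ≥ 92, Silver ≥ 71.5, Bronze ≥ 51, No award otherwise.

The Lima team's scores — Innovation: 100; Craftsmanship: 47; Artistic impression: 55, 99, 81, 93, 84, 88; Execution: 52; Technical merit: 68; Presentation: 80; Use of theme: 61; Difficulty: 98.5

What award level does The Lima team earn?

Bronze

Artistic impression: drop 55 → average of remaining 5 = 445/5 = 89
Weighted total:
  Innovation 100 × 0.06 = 6
  Craftsmanship 47 × 0.14 = 6.58
  Artistic impression 89 × 0.08 = 7.12
  Execution 52 × 0.08 = 4.16
  Technical merit 68 × 0.32 = 21.76
  Presentation 80 × 0.12 = 9.6
  Use of theme 61 × 0.1 = 6.1
  Difficulty 98.5 × 0.1 = 9.85
Sum = 71.17
71.17 is ≥ 51 and < 71.5 → Bronze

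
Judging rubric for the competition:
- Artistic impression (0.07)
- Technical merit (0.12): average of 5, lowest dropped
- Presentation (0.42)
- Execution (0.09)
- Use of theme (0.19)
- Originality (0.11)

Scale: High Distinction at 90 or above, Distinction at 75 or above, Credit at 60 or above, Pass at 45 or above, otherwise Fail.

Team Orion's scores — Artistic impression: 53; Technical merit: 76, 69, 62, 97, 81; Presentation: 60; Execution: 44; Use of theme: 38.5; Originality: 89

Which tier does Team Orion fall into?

Pass

Technical merit: drop 62 → average of remaining 4 = 323/4 = 80.75
Weighted total:
  Artistic impression 53 × 0.07 = 3.71
  Technical merit 80.75 × 0.12 = 9.69
  Presentation 60 × 0.42 = 25.2
  Execution 44 × 0.09 = 3.96
  Use of theme 38.5 × 0.19 = 7.315
  Originality 89 × 0.11 = 9.79
Sum = 59.665
59.665 is ≥ 45 and < 60 → Pass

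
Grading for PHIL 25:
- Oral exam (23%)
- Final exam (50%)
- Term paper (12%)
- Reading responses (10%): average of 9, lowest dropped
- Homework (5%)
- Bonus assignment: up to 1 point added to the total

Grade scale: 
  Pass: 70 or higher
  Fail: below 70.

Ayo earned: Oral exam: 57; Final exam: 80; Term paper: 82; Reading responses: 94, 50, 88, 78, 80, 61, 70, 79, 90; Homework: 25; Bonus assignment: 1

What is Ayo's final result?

Pass

Reading responses: drop 50 → average of remaining 8 = 640/8 = 80
Weighted total:
  Oral exam 57 × 0.23 = 13.11
  Final exam 80 × 0.5 = 40
  Term paper 82 × 0.12 = 9.84
  Reading responses 80 × 0.1 = 8
  Homework 25 × 0.05 = 1.25
Sum = 72.2
Bonus assignment: 72.2 + 1 = 73.2
73.2 ≥ 70 → Pass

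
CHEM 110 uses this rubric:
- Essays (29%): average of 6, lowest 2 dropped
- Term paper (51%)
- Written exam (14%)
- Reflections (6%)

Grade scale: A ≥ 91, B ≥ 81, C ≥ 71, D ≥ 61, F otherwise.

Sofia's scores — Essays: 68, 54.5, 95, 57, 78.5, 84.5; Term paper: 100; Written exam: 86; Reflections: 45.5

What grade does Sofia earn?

B

Essays: drop 54.5, 57 → average of remaining 4 = 326/4 = 81.5
Weighted total:
  Essays 81.5 × 0.29 = 23.635
  Term paper 100 × 0.51 = 51
  Written exam 86 × 0.14 = 12.04
  Reflections 45.5 × 0.06 = 2.73
Sum = 89.405
89.405 is ≥ 81 and < 91 → B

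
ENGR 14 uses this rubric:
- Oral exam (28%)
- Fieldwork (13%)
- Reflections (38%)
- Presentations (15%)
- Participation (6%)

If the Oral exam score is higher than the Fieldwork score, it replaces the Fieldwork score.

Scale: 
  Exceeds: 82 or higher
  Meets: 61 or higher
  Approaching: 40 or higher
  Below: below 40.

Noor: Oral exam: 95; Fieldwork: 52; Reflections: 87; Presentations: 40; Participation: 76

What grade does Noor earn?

Exceeds

Oral exam (95) > Fieldwork (52), so Fieldwork counts as 95.
Weighted total:
  Oral exam 95 × 0.28 = 26.6
  Fieldwork 95 × 0.13 = 12.35
  Reflections 87 × 0.38 = 33.06
  Presentations 40 × 0.15 = 6
  Participation 76 × 0.06 = 4.56
Sum = 82.57
82.57 ≥ 82 → Exceeds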